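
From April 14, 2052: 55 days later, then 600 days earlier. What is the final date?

October 17, 2050

Advancing 55 days from April 14, 2052:
April has 30 days, so 30 − 14 = 16 days remain after April 14, 2052; 55 − 16 = 39 left.
May 2052 has 31 days: 39 − 31 = 8 left.
8 days into June 2052 → June 8, 2052.
Subtracting 600 days from June 8, 2052:
Going back 8 days from June 8, 2052 reaches the end of the previous month; 600 − 8 = 592 left.
May 2052 has 31 days: 592 − 31 = 561 left.
April 2052 has 30 days: 561 − 30 = 531 left.
March 2052 has 31 days: 531 − 31 = 500 left.
February 2052 has 29 days (2052 is a leap year): 500 − 29 = 471 left.
January 2052 has 31 days: 471 − 31 = 440 left.
December 2051 has 31 days: 440 − 31 = 409 left.
November 2051 has 30 days: 409 − 30 = 379 left.
October 2051 has 31 days: 379 − 31 = 348 left.
September 2051 has 30 days: 348 − 30 = 318 left.
August 2051 has 31 days: 318 − 31 = 287 left.
July 2051 has 31 days: 287 − 31 = 256 left.
June 2051 has 30 days: 256 − 30 = 226 left.
May 2051 has 31 days: 226 − 31 = 195 left.
April 2051 has 30 days: 195 − 30 = 165 left.
March 2051 has 31 days: 165 − 31 = 134 left.
February 2051 has 28 days (2051 is not a leap year): 134 − 28 = 106 left.
January 2051 has 31 days: 106 − 31 = 75 left.
December 2050 has 31 days: 75 − 31 = 44 left.
November 2050 has 30 days: 44 − 30 = 14 left.
October 2050 has 31 days; 31 − 14 = 17 → October 17, 2050.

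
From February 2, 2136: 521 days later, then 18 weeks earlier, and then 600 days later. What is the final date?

Adding 521 days from February 2, 2136:
February has 29 days, so 29 − 2 = 27 days remain after February 2, 2136; 521 − 27 = 494 left.
March 2136 has 31 days: 494 − 31 = 463 left.
April 2136 has 30 days: 463 − 30 = 433 left.
May 2136 has 31 days: 433 − 31 = 402 left.
June 2136 has 30 days: 402 − 30 = 372 left.
July 2136 has 31 days: 372 − 31 = 341 left.
August 2136 has 31 days: 341 − 31 = 310 left.
September 2136 has 30 days: 310 − 30 = 280 left.
October 2136 has 31 days: 280 − 31 = 249 left.
November 2136 has 30 days: 249 − 30 = 219 left.
December 2136 has 31 days: 219 − 31 = 188 left.
January 2137 has 31 days: 188 − 31 = 157 left.
February 2137 has 28 days (2137 is not a leap year): 157 − 28 = 129 left.
March 2137 has 31 days: 129 − 31 = 98 left.
April 2137 has 30 days: 98 − 30 = 68 left.
May 2137 has 31 days: 68 − 31 = 37 left.
June 2137 has 30 days: 37 − 30 = 7 left.
7 days into July 2137 → July 7, 2137.
Going back 18 weeks (= 126 days) from July 7, 2137:
Going back 7 days from July 7, 2137 reaches the end of the previous month; 126 − 7 = 119 left.
June 2137 has 30 days: 119 − 30 = 89 left.
May 2137 has 31 days: 89 − 31 = 58 left.
April 2137 has 30 days: 58 − 30 = 28 left.
March 2137 has 31 days; 31 − 28 = 3 → March 3, 2137.
Adding 600 days from March 3, 2137:
March has 31 days, so 31 − 3 = 28 days remain after March 3, 2137; 600 − 28 = 572 left.
April 2137 has 30 days: 572 − 30 = 542 left.
May 2137 has 31 days: 542 − 31 = 511 left.
June 2137 has 30 days: 511 − 30 = 481 left.
July 2137 has 31 days: 481 − 31 = 450 left.
August 2137 has 31 days: 450 − 31 = 419 left.
September 2137 has 30 days: 419 − 30 = 389 left.
October 2137 has 31 days: 389 − 31 = 358 left.
November 2137 has 30 days: 358 − 30 = 328 left.
December 2137 has 31 days: 328 − 31 = 297 left.
January 2138 has 31 days: 297 − 31 = 266 left.
February 2138 has 28 days (2138 is not a leap year): 266 − 28 = 238 left.
March 2138 has 31 days: 238 − 31 = 207 left.
April 2138 has 30 days: 207 − 30 = 177 left.
May 2138 has 31 days: 177 − 31 = 146 left.
June 2138 has 30 days: 146 − 30 = 116 left.
July 2138 has 31 days: 116 − 31 = 85 left.
August 2138 has 31 days: 85 − 31 = 54 left.
September 2138 has 30 days: 54 − 30 = 24 left.
24 days into October 2138 → October 24, 2138.

October 24, 2138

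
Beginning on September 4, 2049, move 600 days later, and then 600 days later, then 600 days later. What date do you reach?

August 9, 2054

Adding 600 days from September 4, 2049:
September has 30 days, so 30 − 4 = 26 days remain after September 4, 2049; 600 − 26 = 574 left.
October 2049 has 31 days: 574 − 31 = 543 left.
November 2049 has 30 days: 543 − 30 = 513 left.
December 2049 has 31 days: 513 − 31 = 482 left.
January 2050 has 31 days: 482 − 31 = 451 left.
February 2050 has 28 days (2050 is not a leap year): 451 − 28 = 423 left.
March 2050 has 31 days: 423 − 31 = 392 left.
April 2050 has 30 days: 392 − 30 = 362 left.
May 2050 has 31 days: 362 − 31 = 331 left.
June 2050 has 30 days: 331 − 30 = 301 left.
July 2050 has 31 days: 301 − 31 = 270 left.
August 2050 has 31 days: 270 − 31 = 239 left.
September 2050 has 30 days: 239 − 30 = 209 left.
October 2050 has 31 days: 209 − 31 = 178 left.
November 2050 has 30 days: 178 − 30 = 148 left.
December 2050 has 31 days: 148 − 31 = 117 left.
January 2051 has 31 days: 117 − 31 = 86 left.
February 2051 has 28 days (2051 is not a leap year): 86 − 28 = 58 left.
March 2051 has 31 days: 58 − 31 = 27 left.
27 days into April 2051 → April 27, 2051.
Counting forward 600 days from April 27, 2051:
April has 30 days, so 30 − 27 = 3 days remain after April 27, 2051; 600 − 3 = 597 left.
May 2051 has 31 days: 597 − 31 = 566 left.
June 2051 has 30 days: 566 − 30 = 536 left.
July 2051 has 31 days: 536 − 31 = 505 left.
August 2051 has 31 days: 505 − 31 = 474 left.
September 2051 has 30 days: 474 − 30 = 444 left.
October 2051 has 31 days: 444 − 31 = 413 left.
November 2051 has 30 days: 413 − 30 = 383 left.
December 2051 has 31 days: 383 − 31 = 352 left.
January 2052 has 31 days: 352 − 31 = 321 left.
February 2052 has 29 days (2052 is a leap year): 321 − 29 = 292 left.
March 2052 has 31 days: 292 − 31 = 261 left.
April 2052 has 30 days: 261 − 30 = 231 left.
May 2052 has 31 days: 231 − 31 = 200 left.
June 2052 has 30 days: 200 − 30 = 170 left.
July 2052 has 31 days: 170 − 31 = 139 left.
August 2052 has 31 days: 139 − 31 = 108 left.
September 2052 has 30 days: 108 − 30 = 78 left.
October 2052 has 31 days: 78 − 31 = 47 left.
November 2052 has 30 days: 47 − 30 = 17 left.
17 days into December 2052 → December 17, 2052.
Counting forward 600 days from December 17, 2052:
December has 31 days, so 31 − 17 = 14 days remain after December 17, 2052; 600 − 14 = 586 left.
January 2053 has 31 days: 586 − 31 = 555 left.
February 2053 has 28 days (2053 is not a leap year): 555 − 28 = 527 left.
March 2053 has 31 days: 527 − 31 = 496 left.
April 2053 has 30 days: 496 − 30 = 466 left.
May 2053 has 31 days: 466 − 31 = 435 left.
June 2053 has 30 days: 435 − 30 = 405 left.
July 2053 has 31 days: 405 − 31 = 374 left.
August 2053 has 31 days: 374 − 31 = 343 left.
September 2053 has 30 days: 343 − 30 = 313 left.
October 2053 has 31 days: 313 − 31 = 282 left.
November 2053 has 30 days: 282 − 30 = 252 left.
December 2053 has 31 days: 252 − 31 = 221 left.
January 2054 has 31 days: 221 − 31 = 190 left.
February 2054 has 28 days (2054 is not a leap year): 190 − 28 = 162 left.
March 2054 has 31 days: 162 − 31 = 131 left.
April 2054 has 30 days: 131 − 30 = 101 left.
May 2054 has 31 days: 101 − 31 = 70 left.
June 2054 has 30 days: 70 − 30 = 40 left.
July 2054 has 31 days: 40 − 31 = 9 left.
9 days into August 2054 → August 9, 2054.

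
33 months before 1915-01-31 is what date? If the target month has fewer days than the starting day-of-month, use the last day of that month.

April 30, 1912

Subtracting 33 months from January 31, 1915.
month 1 − 33 = -32, which is month 4 of year 1912 → April 1912.
April 1912 has only 30 days and the start was day 31, so the date clamps to April 30, 1912.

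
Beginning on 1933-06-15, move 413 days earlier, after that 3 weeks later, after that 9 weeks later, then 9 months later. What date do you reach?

April 21, 1933

Going back 413 days from June 15, 1933:
Going back 15 days from June 15, 1933 reaches the end of the previous month; 413 − 15 = 398 left.
May 1933 has 31 days: 398 − 31 = 367 left.
April 1933 has 30 days: 367 − 30 = 337 left.
March 1933 has 31 days: 337 − 31 = 306 left.
February 1933 has 28 days (1933 is not a leap year): 306 − 28 = 278 left.
January 1933 has 31 days: 278 − 31 = 247 left.
December 1932 has 31 days: 247 − 31 = 216 left.
November 1932 has 30 days: 216 − 30 = 186 left.
October 1932 has 31 days: 186 − 31 = 155 left.
September 1932 has 30 days: 155 − 30 = 125 left.
August 1932 has 31 days: 125 − 31 = 94 left.
July 1932 has 31 days: 94 − 31 = 63 left.
June 1932 has 30 days: 63 − 30 = 33 left.
May 1932 has 31 days: 33 − 31 = 2 left.
April 1932 has 30 days; 30 − 2 = 28 → April 28, 1932.
Adding 3 weeks (= 21 days) from April 28, 1932:
April has 30 days, so 30 − 28 = 2 days remain after April 28, 1932; 21 − 2 = 19 left.
19 days into May 1932 → May 19, 1932.
Advancing 9 weeks (= 63 days) from May 19, 1932:
May has 31 days, so 31 − 19 = 12 days remain after May 19, 1932; 63 − 12 = 51 left.
June 1932 has 30 days: 51 − 30 = 21 left.
21 days into July 1932 → July 21, 1932.
Adding 9 months from July 21, 1932:
month 7 + 9 = 16, which is month 4 of year 1933 → April 1933.
Day 21 is valid in April, giving April 21, 1933.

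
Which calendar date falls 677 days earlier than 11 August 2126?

October 3, 2124

Going back 677 days from August 11, 2126.
Going back 11 days from August 11, 2126 reaches the end of the previous month; 677 − 11 = 666 left.
July 2126 has 31 days: 666 − 31 = 635 left.
June 2126 has 30 days: 635 − 30 = 605 left.
May 2126 has 31 days: 605 − 31 = 574 left.
April 2126 has 30 days: 574 − 30 = 544 left.
March 2126 has 31 days: 544 − 31 = 513 left.
February 2126 has 28 days (2126 is not a leap year): 513 − 28 = 485 left.
January 2126 has 31 days: 485 − 31 = 454 left.
December 2125 has 31 days: 454 − 31 = 423 left.
November 2125 has 30 days: 423 − 30 = 393 left.
October 2125 has 31 days: 393 − 31 = 362 left.
September 2125 has 30 days: 362 − 30 = 332 left.
August 2125 has 31 days: 332 − 31 = 301 left.
July 2125 has 31 days: 301 − 31 = 270 left.
June 2125 has 30 days: 270 − 30 = 240 left.
May 2125 has 31 days: 240 − 31 = 209 left.
April 2125 has 30 days: 209 − 30 = 179 left.
March 2125 has 31 days: 179 − 31 = 148 left.
February 2125 has 28 days (2125 is not a leap year): 148 − 28 = 120 left.
January 2125 has 31 days: 120 − 31 = 89 left.
December 2124 has 31 days: 89 − 31 = 58 left.
November 2124 has 30 days: 58 − 30 = 28 left.
October 2124 has 31 days; 31 − 28 = 3 → October 3, 2124.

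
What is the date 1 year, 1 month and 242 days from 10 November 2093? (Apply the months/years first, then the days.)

Counting forward 1 year, 1 month and 242 days from November 10, 2093: first the month/year part, then the days.
+1 year → 2094; month 11 + 1 = 12 → December 2094.
Day 10 is valid in December, giving December 10, 2094.
Now add 242 days from December 10, 2094.
December has 31 days, so 31 − 10 = 21 days remain after December 10, 2094; 242 − 21 = 221 left.
January 2095 has 31 days: 221 − 31 = 190 left.
February 2095 has 28 days (2095 is not a leap year): 190 − 28 = 162 left.
March 2095 has 31 days: 162 − 31 = 131 left.
April 2095 has 30 days: 131 − 30 = 101 left.
May 2095 has 31 days: 101 − 31 = 70 left.
June 2095 has 30 days: 70 − 30 = 40 left.
July 2095 has 31 days: 40 − 31 = 9 left.
9 days into August 2095 → August 9, 2095.

August 9, 2095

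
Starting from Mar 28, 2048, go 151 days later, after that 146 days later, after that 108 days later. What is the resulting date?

May 7, 2049

Advancing 151 days from March 28, 2048:
March has 31 days, so 31 − 28 = 3 days remain after March 28, 2048; 151 − 3 = 148 left.
April 2048 has 30 days: 148 − 30 = 118 left.
May 2048 has 31 days: 118 − 31 = 87 left.
June 2048 has 30 days: 87 − 30 = 57 left.
July 2048 has 31 days: 57 − 31 = 26 left.
26 days into August 2048 → August 26, 2048.
Adding 146 days from August 26, 2048:
August has 31 days, so 31 − 26 = 5 days remain after August 26, 2048; 146 − 5 = 141 left.
September 2048 has 30 days: 141 − 30 = 111 left.
October 2048 has 31 days: 111 − 31 = 80 left.
November 2048 has 30 days: 80 − 30 = 50 left.
December 2048 has 31 days: 50 − 31 = 19 left.
19 days into January 2049 → January 19, 2049.
Advancing 108 days from January 19, 2049:
January has 31 days, so 31 − 19 = 12 days remain after January 19, 2049; 108 − 12 = 96 left.
February 2049 has 28 days (2049 is not a leap year): 96 − 28 = 68 left.
March 2049 has 31 days: 68 − 31 = 37 left.
April 2049 has 30 days: 37 − 30 = 7 left.
7 days into May 2049 → May 7, 2049.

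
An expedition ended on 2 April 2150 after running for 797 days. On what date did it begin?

January 26, 2148

Going back 797 days from April 2, 2150.
Going back 2 days from April 2, 2150 reaches the end of the previous month; 797 − 2 = 795 left.
March 2150 has 31 days: 795 − 31 = 764 left.
February 2150 has 28 days (2150 is not a leap year): 764 − 28 = 736 left.
January 2150 has 31 days: 736 − 31 = 705 left.
December 2149 has 31 days: 705 − 31 = 674 left.
November 2149 has 30 days: 674 − 30 = 644 left.
October 2149 has 31 days: 644 − 31 = 613 left.
September 2149 has 30 days: 613 − 30 = 583 left.
August 2149 has 31 days: 583 − 31 = 552 left.
July 2149 has 31 days: 552 − 31 = 521 left.
June 2149 has 30 days: 521 − 30 = 491 left.
May 2149 has 31 days: 491 − 31 = 460 left.
April 2149 has 30 days: 460 − 30 = 430 left.
March 2149 has 31 days: 430 − 31 = 399 left.
February 2149 has 28 days (2149 is not a leap year): 399 − 28 = 371 left.
January 2149 has 31 days: 371 − 31 = 340 left.
December 2148 has 31 days: 340 − 31 = 309 left.
November 2148 has 30 days: 309 − 30 = 279 left.
October 2148 has 31 days: 279 − 31 = 248 left.
September 2148 has 30 days: 248 − 30 = 218 left.
August 2148 has 31 days: 218 − 31 = 187 left.
July 2148 has 31 days: 187 − 31 = 156 left.
June 2148 has 30 days: 156 − 30 = 126 left.
May 2148 has 31 days: 126 − 31 = 95 left.
April 2148 has 30 days: 95 − 30 = 65 left.
March 2148 has 31 days: 65 − 31 = 34 left.
February 2148 has 29 days (2148 is a leap year): 34 − 29 = 5 left.
January 2148 has 31 days; 31 − 5 = 26 → January 26, 2148.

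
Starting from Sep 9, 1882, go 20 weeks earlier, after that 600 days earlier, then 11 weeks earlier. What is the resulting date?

June 14, 1880

Going back 20 weeks (= 140 days) from September 9, 1882:
Going back 9 days from September 9, 1882 reaches the end of the previous month; 140 − 9 = 131 left.
August 1882 has 31 days: 131 − 31 = 100 left.
July 1882 has 31 days: 100 − 31 = 69 left.
June 1882 has 30 days: 69 − 30 = 39 left.
May 1882 has 31 days: 39 − 31 = 8 left.
April 1882 has 30 days; 30 − 8 = 22 → April 22, 1882.
Going back 600 days from April 22, 1882:
Going back 22 days from April 22, 1882 reaches the end of the previous month; 600 − 22 = 578 left.
March 1882 has 31 days: 578 − 31 = 547 left.
February 1882 has 28 days (1882 is not a leap year): 547 − 28 = 519 left.
January 1882 has 31 days: 519 − 31 = 488 left.
December 1881 has 31 days: 488 − 31 = 457 left.
November 1881 has 30 days: 457 − 30 = 427 left.
October 1881 has 31 days: 427 − 31 = 396 left.
September 1881 has 30 days: 396 − 30 = 366 left.
August 1881 has 31 days: 366 − 31 = 335 left.
July 1881 has 31 days: 335 − 31 = 304 left.
June 1881 has 30 days: 304 − 30 = 274 left.
May 1881 has 31 days: 274 − 31 = 243 left.
April 1881 has 30 days: 243 − 30 = 213 left.
March 1881 has 31 days: 213 − 31 = 182 left.
February 1881 has 28 days (1881 is not a leap year): 182 − 28 = 154 left.
January 1881 has 31 days: 154 − 31 = 123 left.
December 1880 has 31 days: 123 − 31 = 92 left.
November 1880 has 30 days: 92 − 30 = 62 left.
October 1880 has 31 days: 62 − 31 = 31 left.
September 1880 has 30 days: 31 − 30 = 1 left.
August 1880 has 31 days; 31 − 1 = 30 → August 30, 1880.
Subtracting 11 weeks (= 77 days) from August 30, 1880:
Going back 30 days from August 30, 1880 reaches the end of the previous month; 77 − 30 = 47 left.
July 1880 has 31 days: 47 − 31 = 16 left.
June 1880 has 30 days; 30 − 16 = 14 → June 14, 1880.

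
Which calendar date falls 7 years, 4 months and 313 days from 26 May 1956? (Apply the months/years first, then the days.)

Counting forward 7 years, 4 months and 313 days from May 26, 1956: first the month/year part, then the days.
+7 years → 1963; month 5 + 4 = 9 → September 1963.
Day 26 is valid in September, giving September 26, 1963.
Now add 313 days from September 26, 1963.
September has 30 days, so 30 − 26 = 4 days remain after September 26, 1963; 313 − 4 = 309 left.
October 1963 has 31 days: 309 − 31 = 278 left.
November 1963 has 30 days: 278 − 30 = 248 left.
December 1963 has 31 days: 248 − 31 = 217 left.
January 1964 has 31 days: 217 − 31 = 186 left.
February 1964 has 29 days (1964 is a leap year): 186 − 29 = 157 left.
March 1964 has 31 days: 157 − 31 = 126 left.
April 1964 has 30 days: 126 − 30 = 96 left.
May 1964 has 31 days: 96 − 31 = 65 left.
June 1964 has 30 days: 65 − 30 = 35 left.
July 1964 has 31 days: 35 − 31 = 4 left.
4 days into August 1964 → August 4, 1964.

August 4, 1964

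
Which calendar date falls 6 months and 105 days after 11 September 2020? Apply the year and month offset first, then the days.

June 24, 2021

Adding 6 months and 105 days from September 11, 2020: first the month/year part, then the days.
month 9 + 6 = 15, which is month 3 of year 2021 → March 2021.
Day 11 is valid in March, giving March 11, 2021.
Now add 105 days from March 11, 2021.
March has 31 days, so 31 − 11 = 20 days remain after March 11, 2021; 105 − 20 = 85 left.
April 2021 has 30 days: 85 − 30 = 55 left.
May 2021 has 31 days: 55 − 31 = 24 left.
24 days into June 2021 → June 24, 2021.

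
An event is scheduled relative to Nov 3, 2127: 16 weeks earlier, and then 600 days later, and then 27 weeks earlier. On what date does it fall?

August 28, 2128

Going back 16 weeks (= 112 days) from November 3, 2127:
Going back 3 days from November 3, 2127 reaches the end of the previous month; 112 − 3 = 109 left.
October 2127 has 31 days: 109 − 31 = 78 left.
September 2127 has 30 days: 78 − 30 = 48 left.
August 2127 has 31 days: 48 − 31 = 17 left.
July 2127 has 31 days; 31 − 17 = 14 → July 14, 2127.
Counting forward 600 days from July 14, 2127:
July has 31 days, so 31 − 14 = 17 days remain after July 14, 2127; 600 − 17 = 583 left.
August 2127 has 31 days: 583 − 31 = 552 left.
September 2127 has 30 days: 552 − 30 = 522 left.
October 2127 has 31 days: 522 − 31 = 491 left.
November 2127 has 30 days: 491 − 30 = 461 left.
December 2127 has 31 days: 461 − 31 = 430 left.
January 2128 has 31 days: 430 − 31 = 399 left.
February 2128 has 29 days (2128 is a leap year): 399 − 29 = 370 left.
March 2128 has 31 days: 370 − 31 = 339 left.
April 2128 has 30 days: 339 − 30 = 309 left.
May 2128 has 31 days: 309 − 31 = 278 left.
June 2128 has 30 days: 278 − 30 = 248 left.
July 2128 has 31 days: 248 − 31 = 217 left.
August 2128 has 31 days: 217 − 31 = 186 left.
September 2128 has 30 days: 186 − 30 = 156 left.
October 2128 has 31 days: 156 − 31 = 125 left.
November 2128 has 30 days: 125 − 30 = 95 left.
December 2128 has 31 days: 95 − 31 = 64 left.
January 2129 has 31 days: 64 − 31 = 33 left.
February 2129 has 28 days (2129 is not a leap year): 33 − 28 = 5 left.
5 days into March 2129 → March 5, 2129.
Going back 27 weeks (= 189 days) from March 5, 2129:
Going back 5 days from March 5, 2129 reaches the end of the previous month; 189 − 5 = 184 left.
February 2129 has 28 days (2129 is not a leap year): 184 − 28 = 156 left.
January 2129 has 31 days: 156 − 31 = 125 left.
December 2128 has 31 days: 125 − 31 = 94 left.
November 2128 has 30 days: 94 − 30 = 64 left.
October 2128 has 31 days: 64 − 31 = 33 left.
September 2128 has 30 days: 33 − 30 = 3 left.
August 2128 has 31 days; 31 − 3 = 28 → August 28, 2128.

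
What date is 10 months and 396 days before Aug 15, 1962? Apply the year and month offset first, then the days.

September 14, 1960

Counting back 10 months and 396 days from August 15, 1962: first the month/year part, then the days.
month 8 − 10 = -2, which is month 10 of year 1961 → October 1961.
Day 15 is valid in October, giving October 15, 1961.
Now subtract 396 days from October 15, 1961.
Going back 15 days from October 15, 1961 reaches the end of the previous month; 396 − 15 = 381 left.
September 1961 has 30 days: 381 − 30 = 351 left.
August 1961 has 31 days: 351 − 31 = 320 left.
July 1961 has 31 days: 320 − 31 = 289 left.
June 1961 has 30 days: 289 − 30 = 259 left.
May 1961 has 31 days: 259 − 31 = 228 left.
April 1961 has 30 days: 228 − 30 = 198 left.
March 1961 has 31 days: 198 − 31 = 167 left.
February 1961 has 28 days (1961 is not a leap year): 167 − 28 = 139 left.
January 1961 has 31 days: 139 − 31 = 108 left.
December 1960 has 31 days: 108 − 31 = 77 left.
November 1960 has 30 days: 77 − 30 = 47 left.
October 1960 has 31 days: 47 − 31 = 16 left.
September 1960 has 30 days; 30 − 16 = 14 → September 14, 1960.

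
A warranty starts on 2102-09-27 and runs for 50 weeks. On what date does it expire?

September 12, 2103

Advancing 50 weeks = 350 days from September 27, 2102.
September has 30 days, so 30 − 27 = 3 days remain after September 27, 2102; 350 − 3 = 347 left.
October 2102 has 31 days: 347 − 31 = 316 left.
November 2102 has 30 days: 316 − 30 = 286 left.
December 2102 has 31 days: 286 − 31 = 255 left.
January 2103 has 31 days: 255 − 31 = 224 left.
February 2103 has 28 days (2103 is not a leap year): 224 − 28 = 196 left.
March 2103 has 31 days: 196 − 31 = 165 left.
April 2103 has 30 days: 165 − 30 = 135 left.
May 2103 has 31 days: 135 − 31 = 104 left.
June 2103 has 30 days: 104 − 30 = 74 left.
July 2103 has 31 days: 74 − 31 = 43 left.
August 2103 has 31 days: 43 − 31 = 12 left.
12 days into September 2103 → September 12, 2103.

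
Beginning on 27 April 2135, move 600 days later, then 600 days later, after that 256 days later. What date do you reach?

Counting forward 600 days from April 27, 2135:
April has 30 days, so 30 − 27 = 3 days remain after April 27, 2135; 600 − 3 = 597 left.
May 2135 has 31 days: 597 − 31 = 566 left.
June 2135 has 30 days: 566 − 30 = 536 left.
July 2135 has 31 days: 536 − 31 = 505 left.
August 2135 has 31 days: 505 − 31 = 474 left.
September 2135 has 30 days: 474 − 30 = 444 left.
October 2135 has 31 days: 444 − 31 = 413 left.
November 2135 has 30 days: 413 − 30 = 383 left.
December 2135 has 31 days: 383 − 31 = 352 left.
January 2136 has 31 days: 352 − 31 = 321 left.
February 2136 has 29 days (2136 is a leap year): 321 − 29 = 292 left.
March 2136 has 31 days: 292 − 31 = 261 left.
April 2136 has 30 days: 261 − 30 = 231 left.
May 2136 has 31 days: 231 − 31 = 200 left.
June 2136 has 30 days: 200 − 30 = 170 left.
July 2136 has 31 days: 170 − 31 = 139 left.
August 2136 has 31 days: 139 − 31 = 108 left.
September 2136 has 30 days: 108 − 30 = 78 left.
October 2136 has 31 days: 78 − 31 = 47 left.
November 2136 has 30 days: 47 − 30 = 17 left.
17 days into December 2136 → December 17, 2136.
Adding 600 days from December 17, 2136:
December has 31 days, so 31 − 17 = 14 days remain after December 17, 2136; 600 − 14 = 586 left.
January 2137 has 31 days: 586 − 31 = 555 left.
February 2137 has 28 days (2137 is not a leap year): 555 − 28 = 527 left.
March 2137 has 31 days: 527 − 31 = 496 left.
April 2137 has 30 days: 496 − 30 = 466 left.
May 2137 has 31 days: 466 − 31 = 435 left.
June 2137 has 30 days: 435 − 30 = 405 left.
July 2137 has 31 days: 405 − 31 = 374 left.
August 2137 has 31 days: 374 − 31 = 343 left.
September 2137 has 30 days: 343 − 30 = 313 left.
October 2137 has 31 days: 313 − 31 = 282 left.
November 2137 has 30 days: 282 − 30 = 252 left.
December 2137 has 31 days: 252 − 31 = 221 left.
January 2138 has 31 days: 221 − 31 = 190 left.
February 2138 has 28 days (2138 is not a leap year): 190 − 28 = 162 left.
March 2138 has 31 days: 162 − 31 = 131 left.
April 2138 has 30 days: 131 − 30 = 101 left.
May 2138 has 31 days: 101 − 31 = 70 left.
June 2138 has 30 days: 70 − 30 = 40 left.
July 2138 has 31 days: 40 − 31 = 9 left.
9 days into August 2138 → August 9, 2138.
Adding 256 days from August 9, 2138:
August has 31 days, so 31 − 9 = 22 days remain after August 9, 2138; 256 − 22 = 234 left.
September 2138 has 30 days: 234 − 30 = 204 left.
October 2138 has 31 days: 204 − 31 = 173 left.
November 2138 has 30 days: 173 − 30 = 143 left.
December 2138 has 31 days: 143 − 31 = 112 left.
January 2139 has 31 days: 112 − 31 = 81 left.
February 2139 has 28 days (2139 is not a leap year): 81 − 28 = 53 left.
March 2139 has 31 days: 53 − 31 = 22 left.
22 days into April 2139 → April 22, 2139.

April 22, 2139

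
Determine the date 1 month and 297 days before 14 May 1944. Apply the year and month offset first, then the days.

June 22, 1943

Counting back 1 month and 297 days from May 14, 1944: first the month/year part, then the days.
month 5 − 1 = 4 → April 1944.
Day 14 is valid in April, giving April 14, 1944.
Now subtract 297 days from April 14, 1944.
Going back 14 days from April 14, 1944 reaches the end of the previous month; 297 − 14 = 283 left.
March 1944 has 31 days: 283 − 31 = 252 left.
February 1944 has 29 days (1944 is a leap year): 252 − 29 = 223 left.
January 1944 has 31 days: 223 − 31 = 192 left.
December 1943 has 31 days: 192 − 31 = 161 left.
November 1943 has 30 days: 161 − 30 = 131 left.
October 1943 has 31 days: 131 − 31 = 100 left.
September 1943 has 30 days: 100 − 30 = 70 left.
August 1943 has 31 days: 70 − 31 = 39 left.
July 1943 has 31 days: 39 − 31 = 8 left.
June 1943 has 30 days; 30 − 8 = 22 → June 22, 1943.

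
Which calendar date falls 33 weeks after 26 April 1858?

Adding 33 weeks = 231 days from April 26, 1858.
April has 30 days, so 30 − 26 = 4 days remain after April 26, 1858; 231 − 4 = 227 left.
May 1858 has 31 days: 227 − 31 = 196 left.
June 1858 has 30 days: 196 − 30 = 166 left.
July 1858 has 31 days: 166 − 31 = 135 left.
August 1858 has 31 days: 135 − 31 = 104 left.
September 1858 has 30 days: 104 − 30 = 74 left.
October 1858 has 31 days: 74 − 31 = 43 left.
November 1858 has 30 days: 43 − 30 = 13 left.
13 days into December 1858 → December 13, 1858.

December 13, 1858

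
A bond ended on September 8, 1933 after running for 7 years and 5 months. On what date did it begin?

Going back 7 years and 5 months from September 8, 1933.
-7 years → 1926; month 9 − 5 = 4 → April 1926.
Day 8 is valid in April, giving April 8, 1926.

April 8, 1926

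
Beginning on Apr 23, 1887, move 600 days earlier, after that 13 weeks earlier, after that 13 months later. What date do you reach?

July 1, 1886

Going back 600 days from April 23, 1887:
Going back 23 days from April 23, 1887 reaches the end of the previous month; 600 − 23 = 577 left.
March 1887 has 31 days: 577 − 31 = 546 left.
February 1887 has 28 days (1887 is not a leap year): 546 − 28 = 518 left.
January 1887 has 31 days: 518 − 31 = 487 left.
December 1886 has 31 days: 487 − 31 = 456 left.
November 1886 has 30 days: 456 − 30 = 426 left.
October 1886 has 31 days: 426 − 31 = 395 left.
September 1886 has 30 days: 395 − 30 = 365 left.
August 1886 has 31 days: 365 − 31 = 334 left.
July 1886 has 31 days: 334 − 31 = 303 left.
June 1886 has 30 days: 303 − 30 = 273 left.
May 1886 has 31 days: 273 − 31 = 242 left.
April 1886 has 30 days: 242 − 30 = 212 left.
March 1886 has 31 days: 212 − 31 = 181 left.
February 1886 has 28 days (1886 is not a leap year): 181 − 28 = 153 left.
January 1886 has 31 days: 153 − 31 = 122 left.
December 1885 has 31 days: 122 − 31 = 91 left.
November 1885 has 30 days: 91 − 30 = 61 left.
October 1885 has 31 days: 61 − 31 = 30 left.
September 1885 has 30 days: 30 − 30 = 0 left.
August 1885 has 31 days; 31 − 0 = 31 → August 31, 1885.
Subtracting 13 weeks (= 91 days) from August 31, 1885:
Going back 31 days from August 31, 1885 reaches the end of the previous month; 91 − 31 = 60 left.
July 1885 has 31 days: 60 − 31 = 29 left.
June 1885 has 30 days; 30 − 29 = 1 → June 1, 1885.
Adding 13 months from June 1, 1885:
month 6 + 13 = 19, which is month 7 of year 1886 → July 1886.
Day 1 is valid in July, giving July 1, 1886.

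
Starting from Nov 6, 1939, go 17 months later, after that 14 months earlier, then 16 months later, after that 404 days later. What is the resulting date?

July 15, 1942

Adding 17 months from November 6, 1939:
month 11 + 17 = 28, which is month 4 of year 1941 → April 1941.
Day 6 is valid in April, giving April 6, 1941.
Subtracting 14 months from April 6, 1941:
month 4 − 14 = -10, which is month 2 of year 1940 → February 1940.
Day 6 is valid in February, giving February 6, 1940.
Advancing 16 months from February 6, 1940:
month 2 + 16 = 18, which is month 6 of year 1941 → June 1941.
Day 6 is valid in June, giving June 6, 1941.
Counting forward 404 days from June 6, 1941:
June has 30 days, so 30 − 6 = 24 days remain after June 6, 1941; 404 − 24 = 380 left.
July 1941 has 31 days: 380 − 31 = 349 left.
August 1941 has 31 days: 349 − 31 = 318 left.
September 1941 has 30 days: 318 − 30 = 288 left.
October 1941 has 31 days: 288 − 31 = 257 left.
November 1941 has 30 days: 257 − 30 = 227 left.
December 1941 has 31 days: 227 − 31 = 196 left.
January 1942 has 31 days: 196 − 31 = 165 left.
February 1942 has 28 days (1942 is not a leap year): 165 − 28 = 137 left.
March 1942 has 31 days: 137 − 31 = 106 left.
April 1942 has 30 days: 106 − 30 = 76 left.
May 1942 has 31 days: 76 − 31 = 45 left.
June 1942 has 30 days: 45 − 30 = 15 left.
15 days into July 1942 → July 15, 1942.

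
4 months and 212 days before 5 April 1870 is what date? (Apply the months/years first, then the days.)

May 7, 1869

Counting back 4 months and 212 days from April 5, 1870: first the month/year part, then the days.
month 4 − 4 = 0, which is month 12 of year 1869 → December 1869.
Day 5 is valid in December, giving December 5, 1869.
Now subtract 212 days from December 5, 1869.
Going back 5 days from December 5, 1869 reaches the end of the previous month; 212 − 5 = 207 left.
November 1869 has 30 days: 207 − 30 = 177 left.
October 1869 has 31 days: 177 − 31 = 146 left.
September 1869 has 30 days: 146 − 30 = 116 left.
August 1869 has 31 days: 116 − 31 = 85 left.
July 1869 has 31 days: 85 − 31 = 54 left.
June 1869 has 30 days: 54 − 30 = 24 left.
May 1869 has 31 days; 31 − 24 = 7 → May 7, 1869.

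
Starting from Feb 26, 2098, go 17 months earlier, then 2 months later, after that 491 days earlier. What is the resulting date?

July 24, 2095

Counting back 17 months from February 26, 2098:
month 2 − 17 = -15, which is month 9 of year 2096 → September 2096.
Day 26 is valid in September, giving September 26, 2096.
Counting forward 2 months from September 26, 2096:
month 9 + 2 = 11 → November 2096.
Day 26 is valid in November, giving November 26, 2096.
Counting back 491 days from November 26, 2096:
Going back 26 days from November 26, 2096 reaches the end of the previous month; 491 − 26 = 465 left.
October 2096 has 31 days: 465 − 31 = 434 left.
September 2096 has 30 days: 434 − 30 = 404 left.
August 2096 has 31 days: 404 − 31 = 373 left.
July 2096 has 31 days: 373 − 31 = 342 left.
June 2096 has 30 days: 342 − 30 = 312 left.
May 2096 has 31 days: 312 − 31 = 281 left.
April 2096 has 30 days: 281 − 30 = 251 left.
March 2096 has 31 days: 251 − 31 = 220 left.
February 2096 has 29 days (2096 is a leap year): 220 − 29 = 191 left.
January 2096 has 31 days: 191 − 31 = 160 left.
December 2095 has 31 days: 160 − 31 = 129 left.
November 2095 has 30 days: 129 − 30 = 99 left.
October 2095 has 31 days: 99 − 31 = 68 left.
September 2095 has 30 days: 68 − 30 = 38 left.
August 2095 has 31 days: 38 − 31 = 7 left.
July 2095 has 31 days; 31 − 7 = 24 → July 24, 2095.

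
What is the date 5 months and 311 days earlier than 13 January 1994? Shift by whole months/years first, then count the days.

October 6, 1992

Going back 5 months and 311 days from January 13, 1994: first the month/year part, then the days.
month 1 − 5 = -4, which is month 8 of year 1993 → August 1993.
Day 13 is valid in August, giving August 13, 1993.
Now subtract 311 days from August 13, 1993.
Going back 13 days from August 13, 1993 reaches the end of the previous month; 311 − 13 = 298 left.
July 1993 has 31 days: 298 − 31 = 267 left.
June 1993 has 30 days: 267 − 30 = 237 left.
May 1993 has 31 days: 237 − 31 = 206 left.
April 1993 has 30 days: 206 − 30 = 176 left.
March 1993 has 31 days: 176 − 31 = 145 left.
February 1993 has 28 days (1993 is not a leap year): 145 − 28 = 117 left.
January 1993 has 31 days: 117 − 31 = 86 left.
December 1992 has 31 days: 86 − 31 = 55 left.
November 1992 has 30 days: 55 − 30 = 25 left.
October 1992 has 31 days; 31 − 25 = 6 → October 6, 1992.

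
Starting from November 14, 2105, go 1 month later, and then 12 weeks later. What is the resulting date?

Counting forward 1 month from November 14, 2105:
month 11 + 1 = 12 → December 2105.
Day 14 is valid in December, giving December 14, 2105.
Adding 12 weeks (= 84 days) from December 14, 2105:
December has 31 days, so 31 − 14 = 17 days remain after December 14, 2105; 84 − 17 = 67 left.
January 2106 has 31 days: 67 − 31 = 36 left.
February 2106 has 28 days (2106 is not a leap year): 36 − 28 = 8 left.
8 days into March 2106 → March 8, 2106.

March 8, 2106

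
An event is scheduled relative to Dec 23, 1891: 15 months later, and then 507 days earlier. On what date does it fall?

Counting forward 15 months from December 23, 1891:
month 12 + 15 = 27, which is month 3 of year 1893 → March 1893.
Day 23 is valid in March, giving March 23, 1893.
Going back 507 days from March 23, 1893:
Going back 23 days from March 23, 1893 reaches the end of the previous month; 507 − 23 = 484 left.
February 1893 has 28 days (1893 is not a leap year): 484 − 28 = 456 left.
January 1893 has 31 days: 456 − 31 = 425 left.
December 1892 has 31 days: 425 − 31 = 394 left.
November 1892 has 30 days: 394 − 30 = 364 left.
October 1892 has 31 days: 364 − 31 = 333 left.
September 1892 has 30 days: 333 − 30 = 303 left.
August 1892 has 31 days: 303 − 31 = 272 left.
July 1892 has 31 days: 272 − 31 = 241 left.
June 1892 has 30 days: 241 − 30 = 211 left.
May 1892 has 31 days: 211 − 31 = 180 left.
April 1892 has 30 days: 180 − 30 = 150 left.
March 1892 has 31 days: 150 − 31 = 119 left.
February 1892 has 29 days (1892 is a leap year): 119 − 29 = 90 left.
January 1892 has 31 days: 90 − 31 = 59 left.
December 1891 has 31 days: 59 − 31 = 28 left.
November 1891 has 30 days; 30 − 28 = 2 → November 2, 1891.

November 2, 1891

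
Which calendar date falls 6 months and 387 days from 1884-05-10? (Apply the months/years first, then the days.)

December 2, 1885

Counting forward 6 months and 387 days from May 10, 1884: first the month/year part, then the days.
month 5 + 6 = 11 → November 1884.
Day 10 is valid in November, giving November 10, 1884.
Now add 387 days from November 10, 1884.
November has 30 days, so 30 − 10 = 20 days remain after November 10, 1884; 387 − 20 = 367 left.
December 1884 has 31 days: 367 − 31 = 336 left.
January 1885 has 31 days: 336 − 31 = 305 left.
February 1885 has 28 days (1885 is not a leap year): 305 − 28 = 277 left.
March 1885 has 31 days: 277 − 31 = 246 left.
April 1885 has 30 days: 246 − 30 = 216 left.
May 1885 has 31 days: 216 − 31 = 185 left.
June 1885 has 30 days: 185 − 30 = 155 left.
July 1885 has 31 days: 155 − 31 = 124 left.
August 1885 has 31 days: 124 − 31 = 93 left.
September 1885 has 30 days: 93 − 30 = 63 left.
October 1885 has 31 days: 63 − 31 = 32 left.
November 1885 has 30 days: 32 − 30 = 2 left.
2 days into December 1885 → December 2, 1885.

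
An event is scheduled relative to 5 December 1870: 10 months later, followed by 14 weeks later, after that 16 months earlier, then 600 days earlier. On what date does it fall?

January 19, 1869

Counting forward 10 months from December 5, 1870:
month 12 + 10 = 22, which is month 10 of year 1871 → October 1871.
Day 5 is valid in October, giving October 5, 1871.
Counting forward 14 weeks (= 98 days) from October 5, 1871:
October has 31 days, so 31 − 5 = 26 days remain after October 5, 1871; 98 − 26 = 72 left.
November 1871 has 30 days: 72 − 30 = 42 left.
December 1871 has 31 days: 42 − 31 = 11 left.
11 days into January 1872 → January 11, 1872.
Counting back 16 months from January 11, 1872:
month 1 − 16 = -15, which is month 9 of year 1870 → September 1870.
Day 11 is valid in September, giving September 11, 1870.
Counting back 600 days from September 11, 1870:
Going back 11 days from September 11, 1870 reaches the end of the previous month; 600 − 11 = 589 left.
August 1870 has 31 days: 589 − 31 = 558 left.
July 1870 has 31 days: 558 − 31 = 527 left.
June 1870 has 30 days: 527 − 30 = 497 left.
May 1870 has 31 days: 497 − 31 = 466 left.
April 1870 has 30 days: 466 − 30 = 436 left.
March 1870 has 31 days: 436 − 31 = 405 left.
February 1870 has 28 days (1870 is not a leap year): 405 − 28 = 377 left.
January 1870 has 31 days: 377 − 31 = 346 left.
December 1869 has 31 days: 346 − 31 = 315 left.
November 1869 has 30 days: 315 − 30 = 285 left.
October 1869 has 31 days: 285 − 31 = 254 left.
September 1869 has 30 days: 254 − 30 = 224 left.
August 1869 has 31 days: 224 − 31 = 193 left.
July 1869 has 31 days: 193 − 31 = 162 left.
June 1869 has 30 days: 162 − 30 = 132 left.
May 1869 has 31 days: 132 − 31 = 101 left.
April 1869 has 30 days: 101 − 30 = 71 left.
March 1869 has 31 days: 71 − 31 = 40 left.
February 1869 has 28 days (1869 is not a leap year): 40 − 28 = 12 left.
January 1869 has 31 days; 31 − 12 = 19 → January 19, 1869.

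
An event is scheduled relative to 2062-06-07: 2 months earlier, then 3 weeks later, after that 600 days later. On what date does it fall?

December 19, 2063

Counting back 2 months from June 7, 2062:
month 6 − 2 = 4 → April 2062.
Day 7 is valid in April, giving April 7, 2062.
Adding 3 weeks (= 21 days) from April 7, 2062:
April has 30 days; 7 + 21 = 28, still in April.
Advancing 600 days from April 28, 2062:
April has 30 days, so 30 − 28 = 2 days remain after April 28, 2062; 600 − 2 = 598 left.
May 2062 has 31 days: 598 − 31 = 567 left.
June 2062 has 30 days: 567 − 30 = 537 left.
July 2062 has 31 days: 537 − 31 = 506 left.
August 2062 has 31 days: 506 − 31 = 475 left.
September 2062 has 30 days: 475 − 30 = 445 left.
October 2062 has 31 days: 445 − 31 = 414 left.
November 2062 has 30 days: 414 − 30 = 384 left.
December 2062 has 31 days: 384 − 31 = 353 left.
January 2063 has 31 days: 353 − 31 = 322 left.
February 2063 has 28 days (2063 is not a leap year): 322 − 28 = 294 left.
March 2063 has 31 days: 294 − 31 = 263 left.
April 2063 has 30 days: 263 − 30 = 233 left.
May 2063 has 31 days: 233 − 31 = 202 left.
June 2063 has 30 days: 202 − 30 = 172 left.
July 2063 has 31 days: 172 − 31 = 141 left.
August 2063 has 31 days: 141 − 31 = 110 left.
September 2063 has 30 days: 110 − 30 = 80 left.
October 2063 has 31 days: 80 − 31 = 49 left.
November 2063 has 30 days: 49 − 30 = 19 left.
19 days into December 2063 → December 19, 2063.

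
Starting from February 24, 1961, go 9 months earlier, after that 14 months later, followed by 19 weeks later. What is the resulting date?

Subtracting 9 months from February 24, 1961:
month 2 − 9 = -7, which is month 5 of year 1960 → May 1960.
Day 24 is valid in May, giving May 24, 1960.
Advancing 14 months from May 24, 1960:
month 5 + 14 = 19, which is month 7 of year 1961 → July 1961.
Day 24 is valid in July, giving July 24, 1961.
Advancing 19 weeks (= 133 days) from July 24, 1961:
July has 31 days, so 31 − 24 = 7 days remain after July 24, 1961; 133 − 7 = 126 left.
August 1961 has 31 days: 126 − 31 = 95 left.
September 1961 has 30 days: 95 − 30 = 65 left.
October 1961 has 31 days: 65 − 31 = 34 left.
November 1961 has 30 days: 34 − 30 = 4 left.
4 days into December 1961 → December 4, 1961.

December 4, 1961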